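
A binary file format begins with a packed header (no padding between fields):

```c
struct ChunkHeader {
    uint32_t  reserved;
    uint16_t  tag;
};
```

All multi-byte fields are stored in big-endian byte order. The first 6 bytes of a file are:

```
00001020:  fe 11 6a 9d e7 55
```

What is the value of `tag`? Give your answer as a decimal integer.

59221

`tag` follows `reserved` (4 bytes), so it starts at byte offset 4 and occupies 2 bytes.
Bytes at offsets 4..5: E7 55.
Big-endian stores the most-significant byte at the lowest address.
The bytes are already most-significant first: 0xE755.
0xE755 = 59221.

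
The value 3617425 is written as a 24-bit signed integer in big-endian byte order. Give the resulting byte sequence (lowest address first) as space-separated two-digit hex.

3617425 in hexadecimal, padded to 24 bits, is 0x373291.
Split into bytes (most-significant first): 37 32 91.
Big-endian: lowest address holds the most-significant byte.
So the memory order matches the most-significant-first order: 37 32 91.

37 32 91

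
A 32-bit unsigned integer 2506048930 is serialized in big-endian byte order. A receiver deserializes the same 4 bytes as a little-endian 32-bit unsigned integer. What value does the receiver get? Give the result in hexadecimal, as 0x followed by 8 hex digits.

2506048930 in 32-bit hexadecimal is 0x955F45A2.
Stored big-endian, the bytes at ascending addresses are 95 5F 45 A2.
Read back as little-endian, the first byte is least significant, giving 0xA2455F95.

0xA2455F95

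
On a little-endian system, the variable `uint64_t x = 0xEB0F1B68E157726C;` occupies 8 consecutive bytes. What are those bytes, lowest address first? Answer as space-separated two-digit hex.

6C 72 57 E1 68 1B 0F EB

Split into bytes (most-significant first): EB 0F 1B 68 E1 57 72 6C.
In little-endian order the low byte comes first in memory.
So at ascending addresses the bytes are 6C 72 57 E1 68 1B 0F EB.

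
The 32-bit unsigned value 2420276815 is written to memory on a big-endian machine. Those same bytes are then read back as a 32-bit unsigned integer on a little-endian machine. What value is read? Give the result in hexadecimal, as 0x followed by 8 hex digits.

2420276815 in 32-bit hexadecimal is 0x90427E4F.
Stored big-endian, the bytes at ascending addresses are 90 42 7E 4F.
Read back as little-endian, the first byte is least significant, giving 0x4F7E4290.

0x4F7E4290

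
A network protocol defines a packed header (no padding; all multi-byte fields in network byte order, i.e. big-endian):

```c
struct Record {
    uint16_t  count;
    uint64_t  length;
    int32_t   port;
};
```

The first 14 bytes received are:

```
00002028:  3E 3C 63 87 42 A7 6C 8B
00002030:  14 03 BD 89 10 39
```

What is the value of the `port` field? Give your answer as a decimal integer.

-1115090887

`port` follows `count` (2 B), `length` (8 B), so it starts at offset 2 + 8 = 10 and occupies 4 bytes.
Bytes at offsets 10..13: BD 89 10 39.
Big-endian: lowest address holds the most-significant byte.
The bytes are already most-significant first: 0xBD891039.
Top bit is set, so as a signed 32-bit value this is 0xBD891039 − 2^32 = -1115090887.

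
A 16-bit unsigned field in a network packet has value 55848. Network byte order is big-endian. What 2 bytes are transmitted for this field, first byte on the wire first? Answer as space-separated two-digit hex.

55848 in hexadecimal, padded to 16 bits, is 0xDA28.
Split into bytes (most-significant first): DA 28.
Big-endian stores the most-significant byte at the lowest address.
So the memory order matches the most-significant-first order: DA 28.

DA 28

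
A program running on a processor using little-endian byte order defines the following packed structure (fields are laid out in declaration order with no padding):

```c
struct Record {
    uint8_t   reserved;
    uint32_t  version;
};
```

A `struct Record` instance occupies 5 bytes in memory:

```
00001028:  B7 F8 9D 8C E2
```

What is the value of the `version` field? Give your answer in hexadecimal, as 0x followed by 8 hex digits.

`version` follows `reserved` (1 byte), so it starts at byte offset 1 and occupies 4 bytes.
Bytes at offsets 1..4: F8 9D 8C E2.
Little-endian: lowest address holds the least-significant byte.
Reassemble most-significant byte first: E2 8C 9D F8 → 0xE28C9DF8.

0xE28C9DF8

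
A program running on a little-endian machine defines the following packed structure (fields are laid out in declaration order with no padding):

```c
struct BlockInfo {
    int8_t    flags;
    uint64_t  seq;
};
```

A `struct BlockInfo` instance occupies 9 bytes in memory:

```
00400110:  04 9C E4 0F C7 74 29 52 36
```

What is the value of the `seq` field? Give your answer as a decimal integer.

`seq` follows `flags` (1 byte), so it starts at byte offset 1 and occupies 8 bytes.
Bytes at offsets 1..8: 9C E4 0F C7 74 29 52 36.
Little-endian: lowest address holds the least-significant byte.
Reassemble most-significant byte first: 36 52 29 74 C7 0F E4 9C → 0x36522974C70FE49C.
0x36522974C70FE49C = 3914236607671035036.

3914236607671035036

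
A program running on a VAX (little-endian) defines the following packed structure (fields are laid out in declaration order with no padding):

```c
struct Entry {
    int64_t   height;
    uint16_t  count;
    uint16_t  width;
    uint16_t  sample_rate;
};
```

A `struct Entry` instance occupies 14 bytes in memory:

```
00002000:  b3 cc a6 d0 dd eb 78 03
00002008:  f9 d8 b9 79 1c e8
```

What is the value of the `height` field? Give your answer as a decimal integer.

`height` is the first field, at byte offset 0, occupying 8 bytes.
Bytes at offsets 0..7: B3 CC A6 D0 DD EB 78 03.
Little-endian stores the least-significant byte at the lowest address.
Reassemble most-significant byte first: 03 78 EB DD D0 A6 CC B3 → 0x0378EBDDD0A6CCB3.
0x0378EBDDD0A6CCB3 = 250209117239954611.

250209117239954611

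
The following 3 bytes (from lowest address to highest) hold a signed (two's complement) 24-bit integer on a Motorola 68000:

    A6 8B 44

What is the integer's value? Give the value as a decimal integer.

-5862588

In big-endian order the high byte comes first in memory.
The bytes are already most-significant first: 0xA68B44.
Top bit is set, so as a signed 24-bit value this is 0xA68B44 − 2^24 = -5862588.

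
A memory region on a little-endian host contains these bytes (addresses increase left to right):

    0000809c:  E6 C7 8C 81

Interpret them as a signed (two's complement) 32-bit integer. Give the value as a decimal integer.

Little-endian: lowest address holds the least-significant byte.
Reassemble most-significant byte first: 81 8C C7 E6 → 0x818CC7E6.
Top bit is set, so as a signed 32-bit value this is 0x818CC7E6 − 2^32 = -2121480218.

-2121480218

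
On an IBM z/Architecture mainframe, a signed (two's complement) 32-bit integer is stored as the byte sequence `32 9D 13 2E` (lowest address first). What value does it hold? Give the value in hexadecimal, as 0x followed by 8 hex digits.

Big-endian stores the most-significant byte at the lowest address.
The bytes are already most-significant first: 0x329D132E.

0x329D132E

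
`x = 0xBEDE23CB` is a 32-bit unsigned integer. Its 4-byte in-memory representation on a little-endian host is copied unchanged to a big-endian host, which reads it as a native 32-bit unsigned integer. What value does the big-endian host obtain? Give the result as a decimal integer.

3408125630

Stored little-endian, the bytes at ascending addresses are CB 23 DE BE.
Read back as big-endian, the last byte is least significant, giving 0xCB23DEBE.
0xCB23DEBE = 3408125630.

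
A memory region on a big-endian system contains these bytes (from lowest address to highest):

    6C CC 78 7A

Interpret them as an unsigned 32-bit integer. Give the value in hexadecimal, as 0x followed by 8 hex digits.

Big-endian: lowest address holds the most-significant byte.
The bytes are already most-significant first: 0x6CCC787A.

0x6CCC787A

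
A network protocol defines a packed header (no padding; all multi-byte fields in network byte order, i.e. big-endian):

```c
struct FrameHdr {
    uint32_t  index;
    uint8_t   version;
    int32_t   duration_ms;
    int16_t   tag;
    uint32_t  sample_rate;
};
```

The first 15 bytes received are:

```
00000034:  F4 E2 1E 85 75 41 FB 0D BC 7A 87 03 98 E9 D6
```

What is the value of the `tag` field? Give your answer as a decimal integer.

31367

`tag` follows `index` (4 B), `version` (1 B), `duration_ms` (4 B), so it starts at offset 4 + 1 + 4 = 9 and occupies 2 bytes.
Bytes at offsets 9..10: 7A 87.
Big-endian: lowest address holds the most-significant byte.
The bytes are already most-significant first: 0x7A87.
0x7A87 = 31367.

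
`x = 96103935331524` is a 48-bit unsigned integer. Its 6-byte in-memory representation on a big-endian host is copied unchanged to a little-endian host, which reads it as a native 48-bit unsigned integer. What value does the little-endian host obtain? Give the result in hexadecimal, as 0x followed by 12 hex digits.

0xC44CEDF06757

96103935331524 in 48-bit hexadecimal is 0x5767F0ED4CC4.
Stored big-endian, the bytes at ascending addresses are 57 67 F0 ED 4C C4.
Read back as little-endian, the first byte is least significant, giving 0xC44CEDF06757.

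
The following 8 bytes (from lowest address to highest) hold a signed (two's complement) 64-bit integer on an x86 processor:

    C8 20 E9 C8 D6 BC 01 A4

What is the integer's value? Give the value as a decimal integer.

Little-endian stores the least-significant byte at the lowest address.
Reassemble most-significant byte first: A4 01 BC D6 C8 E9 20 C8 → 0xA401BCD6C8E920C8.
Top bit is set, so as a signed 64-bit value this is 0xA401BCD6C8E920C8 − 2^64 = -6628809545832914744.

-6628809545832914744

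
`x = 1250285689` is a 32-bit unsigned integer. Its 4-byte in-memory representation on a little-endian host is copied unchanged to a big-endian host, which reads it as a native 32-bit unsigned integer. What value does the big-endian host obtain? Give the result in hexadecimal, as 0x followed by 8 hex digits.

0x79D8854A

1250285689 in 32-bit hexadecimal is 0x4A85D879.
Stored little-endian, the bytes at ascending addresses are 79 D8 85 4A.
Read back as big-endian, the last byte is least significant, giving 0x79D8854A.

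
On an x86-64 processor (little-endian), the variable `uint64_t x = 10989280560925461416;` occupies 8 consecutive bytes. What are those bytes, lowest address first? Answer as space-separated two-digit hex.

A8 4B 11 4B 72 C4 81 98

10989280560925461416 in hexadecimal, padded to 64 bits, is 0x9881C4724B114BA8.
Split into bytes (most-significant first): 98 81 C4 72 4B 11 4B A8.
Little-endian stores the least-significant byte at the lowest address.
So at ascending addresses the bytes are A8 4B 11 4B 72 C4 81 98.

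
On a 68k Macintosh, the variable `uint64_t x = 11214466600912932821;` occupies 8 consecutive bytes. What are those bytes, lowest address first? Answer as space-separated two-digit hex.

9B A1 C9 F4 EC E5 CF D5

11214466600912932821 in hexadecimal, padded to 64 bits, is 0x9BA1C9F4ECE5CFD5.
Split into bytes (most-significant first): 9B A1 C9 F4 EC E5 CF D5.
Big-endian: lowest address holds the most-significant byte.
So the memory order matches the most-significant-first order: 9B A1 C9 F4 EC E5 CF D5.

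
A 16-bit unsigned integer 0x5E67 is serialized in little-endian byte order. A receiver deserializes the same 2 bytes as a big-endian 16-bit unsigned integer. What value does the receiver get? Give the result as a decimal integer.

26462

Stored little-endian, the bytes at ascending addresses are 67 5E.
Read back as big-endian, the last byte is least significant, giving 0x675E.
0x675E = 26462.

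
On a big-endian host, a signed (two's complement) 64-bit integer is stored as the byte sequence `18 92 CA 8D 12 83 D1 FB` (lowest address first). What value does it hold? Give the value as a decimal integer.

In big-endian order the high byte comes first in memory.
The bytes are already most-significant first: 0x1892CA8D1283D1FB.
0x1892CA8D1283D1FB = 1770700310759854587.

1770700310759854587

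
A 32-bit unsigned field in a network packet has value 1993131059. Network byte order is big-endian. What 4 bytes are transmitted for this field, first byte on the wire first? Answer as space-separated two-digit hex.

1993131059 in hexadecimal, padded to 32 bits, is 0x76CCC433.
Split into bytes (most-significant first): 76 CC C4 33.
In big-endian order the high byte comes first in memory.
So the memory order matches the most-significant-first order: 76 CC C4 33.

76 CC C4 33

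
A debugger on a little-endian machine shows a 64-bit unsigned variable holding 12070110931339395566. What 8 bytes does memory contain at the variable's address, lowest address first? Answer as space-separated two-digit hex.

12070110931339395566 in hexadecimal, padded to 64 bits, is 0xA781A5F11E0B41EE.
Split into bytes (most-significant first): A7 81 A5 F1 1E 0B 41 EE.
In little-endian order the low byte comes first in memory.
So at ascending addresses the bytes are EE 41 0B 1E F1 A5 81 A7.

EE 41 0B 1E F1 A5 81 A7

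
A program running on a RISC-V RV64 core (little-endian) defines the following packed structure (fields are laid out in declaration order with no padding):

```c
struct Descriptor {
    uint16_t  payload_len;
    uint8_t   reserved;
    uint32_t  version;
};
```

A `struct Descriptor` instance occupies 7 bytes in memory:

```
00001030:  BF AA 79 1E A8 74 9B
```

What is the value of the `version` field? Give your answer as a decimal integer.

2608113694

`version` follows `payload_len` (2 B), `reserved` (1 B), so it starts at offset 2 + 1 = 3 and occupies 4 bytes.
Bytes at offsets 3..6: 1E A8 74 9B.
In little-endian order the low byte comes first in memory.
Reassemble most-significant byte first: 9B 74 A8 1E → 0x9B74A81E.
0x9B74A81E = 2608113694.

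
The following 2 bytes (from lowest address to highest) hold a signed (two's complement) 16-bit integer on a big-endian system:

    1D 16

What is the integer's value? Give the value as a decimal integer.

In big-endian order the high byte comes first in memory.
The bytes are already most-significant first: 0x1D16.
0x1D16 = 7446.

7446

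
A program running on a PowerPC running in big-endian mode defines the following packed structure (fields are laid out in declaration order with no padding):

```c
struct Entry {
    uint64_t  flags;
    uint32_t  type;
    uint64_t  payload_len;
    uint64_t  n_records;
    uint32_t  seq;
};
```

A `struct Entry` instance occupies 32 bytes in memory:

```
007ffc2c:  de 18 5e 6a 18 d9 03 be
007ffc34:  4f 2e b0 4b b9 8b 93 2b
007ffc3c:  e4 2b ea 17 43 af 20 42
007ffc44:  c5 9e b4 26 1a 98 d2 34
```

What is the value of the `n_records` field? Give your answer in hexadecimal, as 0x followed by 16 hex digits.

`n_records` follows `flags` (8 B), `type` (4 B), `payload_len` (8 B), so it starts at offset 8 + 4 + 8 = 20 and occupies 8 bytes.
Bytes at offsets 20..27: 43 AF 20 42 C5 9E B4 26.
Big-endian: lowest address holds the most-significant byte.
The bytes are already most-significant first: 0x43AF2042C59EB426.

0x43AF2042C59EB426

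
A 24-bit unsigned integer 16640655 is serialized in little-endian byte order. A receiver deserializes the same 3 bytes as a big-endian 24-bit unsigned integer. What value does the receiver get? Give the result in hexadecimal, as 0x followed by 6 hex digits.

16640655 in 24-bit hexadecimal is 0xFDEA8F.
Stored little-endian, the bytes at ascending addresses are 8F EA FD.
Read back as big-endian, the last byte is least significant, giving 0x8FEAFD.

0x8FEAFD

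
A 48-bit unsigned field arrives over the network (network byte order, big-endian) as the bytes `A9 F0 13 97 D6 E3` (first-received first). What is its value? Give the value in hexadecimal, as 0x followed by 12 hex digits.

0xA9F01397D6E3

Big-endian stores the most-significant byte at the lowest address.
The bytes are already most-significant first: 0xA9F01397D6E3.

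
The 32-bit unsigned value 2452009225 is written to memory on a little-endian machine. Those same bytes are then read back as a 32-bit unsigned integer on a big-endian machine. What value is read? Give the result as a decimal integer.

2452009225 in 32-bit hexadecimal is 0x9226B109.
Stored little-endian, the bytes at ascending addresses are 09 B1 26 92.
Read back as big-endian, the last byte is least significant, giving 0x09B12692.
0x09B12692 = 162604690.

162604690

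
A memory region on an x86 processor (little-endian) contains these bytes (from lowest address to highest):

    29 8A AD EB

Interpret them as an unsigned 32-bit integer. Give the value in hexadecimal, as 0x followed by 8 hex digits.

0xEBAD8A29

Little-endian stores the least-significant byte at the lowest address.
Reassemble most-significant byte first: EB AD 8A 29 → 0xEBAD8A29.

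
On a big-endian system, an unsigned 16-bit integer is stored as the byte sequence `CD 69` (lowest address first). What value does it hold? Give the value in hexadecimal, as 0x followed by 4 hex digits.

In big-endian order the high byte comes first in memory.
The bytes are already most-significant first: 0xCD69.

0xCD69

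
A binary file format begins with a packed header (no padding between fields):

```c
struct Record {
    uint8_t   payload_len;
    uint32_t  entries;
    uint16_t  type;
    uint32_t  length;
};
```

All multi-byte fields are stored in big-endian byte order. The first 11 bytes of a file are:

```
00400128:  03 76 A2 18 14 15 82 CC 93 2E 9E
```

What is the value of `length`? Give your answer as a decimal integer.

3432197790

`length` follows `payload_len` (1 B), `entries` (4 B), `type` (2 B), so it starts at offset 1 + 4 + 2 = 7 and occupies 4 bytes.
Bytes at offsets 7..10: CC 93 2E 9E.
In big-endian order the high byte comes first in memory.
The bytes are already most-significant first: 0xCC932E9E.
0xCC932E9E = 3432197790.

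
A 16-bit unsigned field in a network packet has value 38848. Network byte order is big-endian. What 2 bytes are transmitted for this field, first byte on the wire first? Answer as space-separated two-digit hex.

97 C0

38848 in hexadecimal, padded to 16 bits, is 0x97C0.
Split into bytes (most-significant first): 97 C0.
Big-endian stores the most-significant byte at the lowest address.
So the memory order matches the most-significant-first order: 97 C0.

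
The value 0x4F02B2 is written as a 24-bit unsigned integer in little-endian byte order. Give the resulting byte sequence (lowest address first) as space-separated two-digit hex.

Split into bytes (most-significant first): 4F 02 B2.
In little-endian order the low byte comes first in memory.
So at ascending addresses the bytes are B2 02 4F.

B2 02 4F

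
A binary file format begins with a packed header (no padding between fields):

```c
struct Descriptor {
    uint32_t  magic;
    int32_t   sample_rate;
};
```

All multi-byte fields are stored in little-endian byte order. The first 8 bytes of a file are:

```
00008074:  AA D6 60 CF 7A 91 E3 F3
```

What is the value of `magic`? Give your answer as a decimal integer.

`magic` is the first field, at byte offset 0, occupying 4 bytes.
Bytes at offsets 0..3: AA D6 60 CF.
In little-endian order the low byte comes first in memory.
Reassemble most-significant byte first: CF 60 D6 AA → 0xCF60D6AA.
0xCF60D6AA = 3479230122.

3479230122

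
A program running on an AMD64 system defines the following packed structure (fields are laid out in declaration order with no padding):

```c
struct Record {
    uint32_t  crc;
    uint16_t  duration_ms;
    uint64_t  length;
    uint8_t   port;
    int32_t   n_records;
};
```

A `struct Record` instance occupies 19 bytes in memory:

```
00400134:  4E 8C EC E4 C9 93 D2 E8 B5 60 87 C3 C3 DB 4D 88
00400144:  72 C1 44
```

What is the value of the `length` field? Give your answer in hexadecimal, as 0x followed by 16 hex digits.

0xDBC3C38760B5E8D2

`length` follows `crc` (4 B), `duration_ms` (2 B), so it starts at offset 4 + 2 = 6 and occupies 8 bytes.
Bytes at offsets 6..13: D2 E8 B5 60 87 C3 C3 DB.
Little-endian stores the least-significant byte at the lowest address.
Reassemble most-significant byte first: DB C3 C3 87 60 B5 E8 D2 → 0xDBC3C38760B5E8D2.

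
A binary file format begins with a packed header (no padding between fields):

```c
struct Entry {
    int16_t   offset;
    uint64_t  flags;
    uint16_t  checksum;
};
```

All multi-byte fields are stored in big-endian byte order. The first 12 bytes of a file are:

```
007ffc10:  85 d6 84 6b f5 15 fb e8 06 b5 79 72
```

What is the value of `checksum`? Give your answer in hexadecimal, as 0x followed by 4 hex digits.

0x7972

`checksum` follows `offset` (2 B), `flags` (8 B), so it starts at offset 2 + 8 = 10 and occupies 2 bytes.
Bytes at offsets 10..11: 79 72.
Big-endian: lowest address holds the most-significant byte.
The bytes are already most-significant first: 0x7972.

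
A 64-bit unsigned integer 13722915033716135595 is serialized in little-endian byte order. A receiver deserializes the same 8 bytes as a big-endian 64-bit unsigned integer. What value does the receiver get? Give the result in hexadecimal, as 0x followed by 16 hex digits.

13722915033716135595 in 64-bit hexadecimal is 0xBE7196841B8496AB.
Stored little-endian, the bytes at ascending addresses are AB 96 84 1B 84 96 71 BE.
Read back as big-endian, the last byte is least significant, giving 0xAB96841B849671BE.

0xAB96841B849671BE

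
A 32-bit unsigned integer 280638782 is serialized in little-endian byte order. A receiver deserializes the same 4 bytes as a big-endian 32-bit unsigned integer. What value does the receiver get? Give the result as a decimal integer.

1043708432

280638782 in 32-bit hexadecimal is 0x10BA353E.
Stored little-endian, the bytes at ascending addresses are 3E 35 BA 10.
Read back as big-endian, the last byte is least significant, giving 0x3E35BA10.
0x3E35BA10 = 1043708432.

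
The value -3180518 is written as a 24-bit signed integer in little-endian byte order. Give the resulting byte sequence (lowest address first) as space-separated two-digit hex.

Two's complement of -3180518 in 24 bits: 3180518 = 0x3087E6; invert → 0xCF7819; add 1 → 0xCF781A.
Split into bytes (most-significant first): CF 78 1A.
In little-endian order the low byte comes first in memory.
So at ascending addresses the bytes are 1A 78 CF.

1A 78 CF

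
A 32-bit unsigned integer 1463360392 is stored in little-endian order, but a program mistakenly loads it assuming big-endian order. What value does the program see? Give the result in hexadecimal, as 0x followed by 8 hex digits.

1463360392 in 32-bit hexadecimal is 0x57391B88.
Stored little-endian, the bytes at ascending addresses are 88 1B 39 57.
Read back as big-endian, the last byte is least significant, giving 0x881B3957.

0x881B3957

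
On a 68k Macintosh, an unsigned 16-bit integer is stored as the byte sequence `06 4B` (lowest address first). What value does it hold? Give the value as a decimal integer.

1611

Big-endian: lowest address holds the most-significant byte.
The bytes are already most-significant first: 0x064B.
0x064B = 1611.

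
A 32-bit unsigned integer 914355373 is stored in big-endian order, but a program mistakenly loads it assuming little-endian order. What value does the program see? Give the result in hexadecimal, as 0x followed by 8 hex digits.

0xADF47F36

914355373 in 32-bit hexadecimal is 0x367FF4AD.
Stored big-endian, the bytes at ascending addresses are 36 7F F4 AD.
Read back as little-endian, the first byte is least significant, giving 0xADF47F36.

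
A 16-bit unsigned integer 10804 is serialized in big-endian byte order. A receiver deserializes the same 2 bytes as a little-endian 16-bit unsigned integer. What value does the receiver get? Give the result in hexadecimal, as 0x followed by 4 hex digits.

10804 in 16-bit hexadecimal is 0x2A34.
Stored big-endian, the bytes at ascending addresses are 2A 34.
Read back as little-endian, the first byte is least significant, giving 0x342A.

0x342A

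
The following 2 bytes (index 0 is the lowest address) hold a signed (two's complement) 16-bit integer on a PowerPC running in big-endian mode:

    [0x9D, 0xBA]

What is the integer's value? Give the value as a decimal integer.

Big-endian stores the most-significant byte at the lowest address.
The bytes are already most-significant first: 0x9DBA.
Top bit is set, so as a signed 16-bit value this is 0x9DBA − 2^16 = -25158.

-25158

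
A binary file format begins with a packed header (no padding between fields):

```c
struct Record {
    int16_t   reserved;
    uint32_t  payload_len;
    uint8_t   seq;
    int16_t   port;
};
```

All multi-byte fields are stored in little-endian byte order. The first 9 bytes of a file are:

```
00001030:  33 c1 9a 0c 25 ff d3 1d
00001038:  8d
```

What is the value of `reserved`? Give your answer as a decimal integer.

-16077

`reserved` is the first field, at byte offset 0, occupying 2 bytes.
Bytes at offsets 0..1: 33 C1.
Little-endian: lowest address holds the least-significant byte.
Reassemble most-significant byte first: C1 33 → 0xC133.
Top bit is set, so as a signed 16-bit value this is 0xC133 − 2^16 = -16077.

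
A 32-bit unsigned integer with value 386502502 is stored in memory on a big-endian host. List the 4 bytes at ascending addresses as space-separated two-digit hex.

386502502 in hexadecimal, padded to 32 bits, is 0x17098F66.
Split into bytes (most-significant first): 17 09 8F 66.
Big-endian: lowest address holds the most-significant byte.
So the memory order matches the most-significant-first order: 17 09 8F 66.

17 09 8F 66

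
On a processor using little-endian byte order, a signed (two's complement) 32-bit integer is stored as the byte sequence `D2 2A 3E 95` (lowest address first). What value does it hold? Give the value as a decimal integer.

Little-endian: lowest address holds the least-significant byte.
Reassemble most-significant byte first: 95 3E 2A D2 → 0x953E2AD2.
Top bit is set, so as a signed 32-bit value this is 0x953E2AD2 − 2^32 = -1791087918.

-1791087918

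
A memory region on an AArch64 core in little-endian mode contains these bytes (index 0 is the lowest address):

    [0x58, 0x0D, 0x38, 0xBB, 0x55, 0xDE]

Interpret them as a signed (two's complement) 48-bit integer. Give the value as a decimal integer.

Little-endian stores the least-significant byte at the lowest address.
Reassemble most-significant byte first: DE 55 BB 38 0D 58 → 0xDE55BB380D58.
Top bit is set, so as a signed 48-bit value this is 0xDE55BB380D58 − 2^48 = -37015182111400.

-37015182111400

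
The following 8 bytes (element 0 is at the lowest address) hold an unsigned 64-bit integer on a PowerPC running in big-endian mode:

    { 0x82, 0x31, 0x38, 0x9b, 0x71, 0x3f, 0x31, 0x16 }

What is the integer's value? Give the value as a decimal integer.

Big-endian: lowest address holds the most-significant byte.
The bytes are already most-significant first: 0x8231389B713F3116.
0x8231389B713F3116 = 9381341739060506902.

9381341739060506902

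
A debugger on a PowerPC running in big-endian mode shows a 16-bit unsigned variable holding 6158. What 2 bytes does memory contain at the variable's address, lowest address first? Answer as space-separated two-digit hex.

6158 in hexadecimal, padded to 16 bits, is 0x180E.
Split into bytes (most-significant first): 18 0E.
Big-endian stores the most-significant byte at the lowest address.
So the memory order matches the most-significant-first order: 18 0E.

18 0E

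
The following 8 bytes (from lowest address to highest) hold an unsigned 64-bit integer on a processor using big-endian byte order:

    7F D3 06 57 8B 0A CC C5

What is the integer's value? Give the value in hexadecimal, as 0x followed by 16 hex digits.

Big-endian: lowest address holds the most-significant byte.
The bytes are already most-significant first: 0x7FD306578B0ACCC5.

0x7FD306578B0ACCC5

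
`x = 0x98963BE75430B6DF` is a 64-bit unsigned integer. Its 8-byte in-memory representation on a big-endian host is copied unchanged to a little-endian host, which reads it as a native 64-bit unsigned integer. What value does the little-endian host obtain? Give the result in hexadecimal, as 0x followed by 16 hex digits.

0xDFB63054E73B9698

Stored big-endian, the bytes at ascending addresses are 98 96 3B E7 54 30 B6 DF.
Read back as little-endian, the first byte is least significant, giving 0xDFB63054E73B9698.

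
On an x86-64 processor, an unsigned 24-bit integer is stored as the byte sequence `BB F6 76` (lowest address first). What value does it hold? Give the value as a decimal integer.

7796411

Little-endian: lowest address holds the least-significant byte.
Reassemble most-significant byte first: 76 F6 BB → 0x76F6BB.
0x76F6BB = 7796411.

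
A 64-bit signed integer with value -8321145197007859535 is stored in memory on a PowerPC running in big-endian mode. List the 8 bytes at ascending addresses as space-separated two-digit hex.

Two's complement of -8321145197007859535 in 64 bits: 8321145197007859535 = 0x737AA5782819EF4F; invert → 0x8C855A87D7E610B0; add 1 → 0x8C855A87D7E610B1.
Split into bytes (most-significant first): 8C 85 5A 87 D7 E6 10 B1.
In big-endian order the high byte comes first in memory.
So the memory order matches the most-significant-first order: 8C 85 5A 87 D7 E6 10 B1.

8C 85 5A 87 D7 E6 10 B1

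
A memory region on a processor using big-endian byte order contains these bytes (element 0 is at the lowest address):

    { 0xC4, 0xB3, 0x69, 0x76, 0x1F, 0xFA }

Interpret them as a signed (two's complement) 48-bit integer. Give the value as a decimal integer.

In big-endian order the high byte comes first in memory.
The bytes are already most-significant first: 0xC4B369761FFA.
Top bit is set, so as a signed 48-bit value this is 0xC4B369761FFA − 2^48 = -65200129171462.

-65200129171462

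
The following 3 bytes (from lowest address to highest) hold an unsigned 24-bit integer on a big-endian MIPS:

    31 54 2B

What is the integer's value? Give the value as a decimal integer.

In big-endian order the high byte comes first in memory.
The bytes are already most-significant first: 0x31542B.
0x31542B = 3232811.

3232811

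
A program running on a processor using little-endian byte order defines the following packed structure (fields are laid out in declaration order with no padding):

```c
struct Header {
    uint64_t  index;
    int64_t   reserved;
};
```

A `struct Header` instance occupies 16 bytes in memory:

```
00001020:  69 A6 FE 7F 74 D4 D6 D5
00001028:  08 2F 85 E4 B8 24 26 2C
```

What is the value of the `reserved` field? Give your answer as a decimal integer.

3181270563310350088

`reserved` follows `index` (8 bytes), so it starts at byte offset 8 and occupies 8 bytes.
Bytes at offsets 8..15: 08 2F 85 E4 B8 24 26 2C.
Little-endian: lowest address holds the least-significant byte.
Reassemble most-significant byte first: 2C 26 24 B8 E4 85 2F 08 → 0x2C2624B8E4852F08.
0x2C2624B8E4852F08 = 3181270563310350088.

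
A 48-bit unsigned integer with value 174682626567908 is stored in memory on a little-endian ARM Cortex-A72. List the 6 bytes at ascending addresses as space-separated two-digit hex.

174682626567908 in hexadecimal, padded to 48 bits, is 0x9EDF77E7AEE4.
Split into bytes (most-significant first): 9E DF 77 E7 AE E4.
In little-endian order the low byte comes first in memory.
So at ascending addresses the bytes are E4 AE E7 77 DF 9E.

E4 AE E7 77 DF 9E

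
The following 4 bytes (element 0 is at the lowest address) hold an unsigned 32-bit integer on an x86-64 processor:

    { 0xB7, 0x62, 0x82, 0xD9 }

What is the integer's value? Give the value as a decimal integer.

3649200823

Little-endian stores the least-significant byte at the lowest address.
Reassemble most-significant byte first: D9 82 62 B7 → 0xD98262B7.
0xD98262B7 = 3649200823.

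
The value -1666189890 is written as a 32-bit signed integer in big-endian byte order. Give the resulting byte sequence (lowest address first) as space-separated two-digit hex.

9C AF F5 BE

Two's complement of -1666189890 in 32 bits: 1666189890 = 0x63500A42; invert → 0x9CAFF5BD; add 1 → 0x9CAFF5BE.
Split into bytes (most-significant first): 9C AF F5 BE.
In big-endian order the high byte comes first in memory.
So the memory order matches the most-significant-first order: 9C AF F5 BE.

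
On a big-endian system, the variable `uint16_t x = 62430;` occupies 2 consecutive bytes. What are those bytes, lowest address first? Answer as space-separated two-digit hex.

F3 DE

62430 in hexadecimal, padded to 16 bits, is 0xF3DE.
Split into bytes (most-significant first): F3 DE.
Big-endian stores the most-significant byte at the lowest address.
So the memory order matches the most-significant-first order: F3 DE.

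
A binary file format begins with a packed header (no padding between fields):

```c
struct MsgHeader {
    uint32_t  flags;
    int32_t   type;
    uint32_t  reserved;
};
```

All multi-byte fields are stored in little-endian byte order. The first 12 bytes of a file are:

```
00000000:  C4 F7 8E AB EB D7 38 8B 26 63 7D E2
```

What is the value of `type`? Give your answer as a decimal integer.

-1959208981

`type` follows `flags` (4 bytes), so it starts at byte offset 4 and occupies 4 bytes.
Bytes at offsets 4..7: EB D7 38 8B.
Little-endian stores the least-significant byte at the lowest address.
Reassemble most-significant byte first: 8B 38 D7 EB → 0x8B38D7EB.
Top bit is set, so as a signed 32-bit value this is 0x8B38D7EB − 2^32 = -1959208981.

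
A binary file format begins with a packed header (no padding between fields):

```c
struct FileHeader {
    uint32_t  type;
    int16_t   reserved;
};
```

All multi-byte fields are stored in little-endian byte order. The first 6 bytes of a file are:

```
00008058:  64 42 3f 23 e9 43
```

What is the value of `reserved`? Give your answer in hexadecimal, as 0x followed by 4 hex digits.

`reserved` follows `type` (4 bytes), so it starts at byte offset 4 and occupies 2 bytes.
Bytes at offsets 4..5: E9 43.
Little-endian stores the least-significant byte at the lowest address.
Reassemble most-significant byte first: 43 E9 → 0x43E9.

0x43E9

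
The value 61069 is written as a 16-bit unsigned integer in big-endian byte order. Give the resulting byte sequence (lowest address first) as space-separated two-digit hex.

61069 in hexadecimal, padded to 16 bits, is 0xEE8D.
Split into bytes (most-significant first): EE 8D.
In big-endian order the high byte comes first in memory.
So the memory order matches the most-significant-first order: EE 8D.

EE 8D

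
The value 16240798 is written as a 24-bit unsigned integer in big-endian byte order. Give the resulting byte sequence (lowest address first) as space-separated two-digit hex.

F7 D0 9E

16240798 in hexadecimal, padded to 24 bits, is 0xF7D09E.
Split into bytes (most-significant first): F7 D0 9E.
Big-endian stores the most-significant byte at the lowest address.
So the memory order matches the most-significant-first order: F7 D0 9E.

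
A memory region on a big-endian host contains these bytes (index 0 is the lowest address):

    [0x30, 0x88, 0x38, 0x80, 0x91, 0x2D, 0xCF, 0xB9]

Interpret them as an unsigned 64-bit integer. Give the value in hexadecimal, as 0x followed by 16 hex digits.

Big-endian stores the most-significant byte at the lowest address.
The bytes are already most-significant first: 0x30883880912DCFB9.

0x30883880912DCFB9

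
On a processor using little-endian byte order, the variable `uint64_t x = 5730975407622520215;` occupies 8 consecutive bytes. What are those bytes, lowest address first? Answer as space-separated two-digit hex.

97 FD D6 EB C4 83 88 4F

5730975407622520215 in hexadecimal, padded to 64 bits, is 0x4F8883C4EBD6FD97.
Split into bytes (most-significant first): 4F 88 83 C4 EB D6 FD 97.
In little-endian order the low byte comes first in memory.
So at ascending addresses the bytes are 97 FD D6 EB C4 83 88 4F.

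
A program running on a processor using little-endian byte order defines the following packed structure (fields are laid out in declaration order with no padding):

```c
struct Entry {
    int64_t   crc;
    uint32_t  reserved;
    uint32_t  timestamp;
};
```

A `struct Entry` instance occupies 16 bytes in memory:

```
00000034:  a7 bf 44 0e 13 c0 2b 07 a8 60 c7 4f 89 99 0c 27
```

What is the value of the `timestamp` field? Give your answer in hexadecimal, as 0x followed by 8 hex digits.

`timestamp` follows `crc` (8 B), `reserved` (4 B), so it starts at offset 8 + 4 = 12 and occupies 4 bytes.
Bytes at offsets 12..15: 89 99 0C 27.
In little-endian order the low byte comes first in memory.
Reassemble most-significant byte first: 27 0C 99 89 → 0x270C9989.

0x270C9989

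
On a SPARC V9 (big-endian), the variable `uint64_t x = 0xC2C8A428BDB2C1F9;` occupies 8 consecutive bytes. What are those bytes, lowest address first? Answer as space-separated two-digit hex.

Split into bytes (most-significant first): C2 C8 A4 28 BD B2 C1 F9.
In big-endian order the high byte comes first in memory.
So the memory order matches the most-significant-first order: C2 C8 A4 28 BD B2 C1 F9.

C2 C8 A4 28 BD B2 C1 F9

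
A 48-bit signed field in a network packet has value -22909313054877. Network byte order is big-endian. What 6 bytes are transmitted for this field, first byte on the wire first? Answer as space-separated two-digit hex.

EB 2A 02 88 87 63

Two's complement of -22909313054877 in 48 bits: 22909313054877 = 0x14D5FD77789D; invert → 0xEB2A02888762; add 1 → 0xEB2A02888763.
Split into bytes (most-significant first): EB 2A 02 88 87 63.
Big-endian: lowest address holds the most-significant byte.
So the memory order matches the most-significant-first order: EB 2A 02 88 87 63.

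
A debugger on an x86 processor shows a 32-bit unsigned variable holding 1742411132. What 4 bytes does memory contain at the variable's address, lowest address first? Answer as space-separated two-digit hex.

7C 15 DB 67

1742411132 in hexadecimal, padded to 32 bits, is 0x67DB157C.
Split into bytes (most-significant first): 67 DB 15 7C.
Little-endian: lowest address holds the least-significant byte.
So at ascending addresses the bytes are 7C 15 DB 67.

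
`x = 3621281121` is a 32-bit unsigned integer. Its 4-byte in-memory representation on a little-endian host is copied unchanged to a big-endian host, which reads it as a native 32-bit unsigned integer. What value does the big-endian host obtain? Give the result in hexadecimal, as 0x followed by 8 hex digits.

0x615DD8D7

3621281121 in 32-bit hexadecimal is 0xD7D85D61.
Stored little-endian, the bytes at ascending addresses are 61 5D D8 D7.
Read back as big-endian, the last byte is least significant, giving 0x615DD8D7.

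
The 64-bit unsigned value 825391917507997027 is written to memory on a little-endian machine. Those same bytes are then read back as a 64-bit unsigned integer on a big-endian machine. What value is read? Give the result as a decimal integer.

825391917507997027 in 64-bit hexadecimal is 0x0B7461936B8AED63.
Stored little-endian, the bytes at ascending addresses are 63 ED 8A 6B 93 61 74 0B.
Read back as big-endian, the last byte is least significant, giving 0x63ED8A6B9361740B.
0x63ED8A6B9361740B = 7200563573874062347.

7200563573874062347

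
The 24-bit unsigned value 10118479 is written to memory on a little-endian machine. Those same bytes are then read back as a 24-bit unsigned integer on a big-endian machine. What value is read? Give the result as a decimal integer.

10118479 in 24-bit hexadecimal is 0x9A654F.
Stored little-endian, the bytes at ascending addresses are 4F 65 9A.
Read back as big-endian, the last byte is least significant, giving 0x4F659A.
0x4F659A = 5203354.

5203354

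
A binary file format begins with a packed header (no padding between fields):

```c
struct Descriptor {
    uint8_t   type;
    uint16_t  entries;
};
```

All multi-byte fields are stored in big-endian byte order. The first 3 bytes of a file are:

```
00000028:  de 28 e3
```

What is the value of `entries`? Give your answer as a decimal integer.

`entries` follows `type` (1 byte), so it starts at byte offset 1 and occupies 2 bytes.
Bytes at offsets 1..2: 28 E3.
Big-endian: lowest address holds the most-significant byte.
The bytes are already most-significant first: 0x28E3.
0x28E3 = 10467.

10467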